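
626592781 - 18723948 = 607868833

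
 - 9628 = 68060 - 77688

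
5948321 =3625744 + 2322577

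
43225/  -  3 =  - 14409 + 2/3 = - 14408.33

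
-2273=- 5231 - -2958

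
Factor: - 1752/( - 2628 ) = 2^1*3^( - 1) = 2/3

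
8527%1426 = 1397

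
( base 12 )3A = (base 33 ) 1D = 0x2E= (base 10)46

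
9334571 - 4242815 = 5091756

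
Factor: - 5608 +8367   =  2759 = 31^1*89^1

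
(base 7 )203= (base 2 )1100101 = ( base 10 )101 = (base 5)401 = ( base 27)3k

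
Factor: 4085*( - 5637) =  - 3^1* 5^1*19^1 *43^1 * 1879^1=   - 23027145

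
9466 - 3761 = 5705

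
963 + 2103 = 3066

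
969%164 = 149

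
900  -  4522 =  - 3622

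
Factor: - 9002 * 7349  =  -2^1*7^1*643^1*7349^1=-  66155698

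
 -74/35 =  - 3 + 31/35 = -2.11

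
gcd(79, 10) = 1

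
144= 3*48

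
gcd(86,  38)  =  2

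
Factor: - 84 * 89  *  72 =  - 538272=   - 2^5*3^3*7^1*89^1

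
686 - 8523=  - 7837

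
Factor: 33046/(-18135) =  - 2^1*3^( -2) *5^(-1 )*41^1 = -82/45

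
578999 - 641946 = - 62947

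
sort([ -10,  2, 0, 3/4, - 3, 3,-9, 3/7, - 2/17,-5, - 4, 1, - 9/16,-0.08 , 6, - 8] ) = [-10,-9, - 8,-5, - 4, - 3, - 9/16,-2/17, - 0.08, 0,3/7, 3/4, 1,2,  3,  6]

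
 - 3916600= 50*( - 78332)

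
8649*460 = 3978540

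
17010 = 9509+7501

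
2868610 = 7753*370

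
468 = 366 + 102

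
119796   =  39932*3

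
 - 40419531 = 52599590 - 93019121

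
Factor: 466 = 2^1*233^1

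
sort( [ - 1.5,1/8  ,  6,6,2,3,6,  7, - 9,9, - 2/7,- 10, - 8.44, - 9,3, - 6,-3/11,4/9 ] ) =[ - 10, - 9, - 9, - 8.44, - 6, - 1.5,  -  2/7, - 3/11,1/8, 4/9,2,3,  3,6, 6,6,7, 9 ] 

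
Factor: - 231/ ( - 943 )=3^1*7^1*11^1 * 23^( - 1) * 41^( - 1)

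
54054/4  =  13513 + 1/2  =  13513.50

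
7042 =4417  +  2625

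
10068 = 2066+8002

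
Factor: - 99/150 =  - 2^( - 1)*3^1* 5^( - 2 )*11^1 = - 33/50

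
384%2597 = 384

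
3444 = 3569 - 125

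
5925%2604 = 717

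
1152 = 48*24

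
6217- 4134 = 2083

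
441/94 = 4+ 65/94 = 4.69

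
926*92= 85192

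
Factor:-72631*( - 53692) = 2^2*13^1*31^1*37^1*151^1*433^1 = 3899703652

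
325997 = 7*46571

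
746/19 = 746/19 = 39.26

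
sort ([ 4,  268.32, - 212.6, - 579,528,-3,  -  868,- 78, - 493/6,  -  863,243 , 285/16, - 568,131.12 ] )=[ - 868, - 863, - 579,-568, - 212.6, -493/6, -78, - 3,4, 285/16,131.12,243,268.32,528]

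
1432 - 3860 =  - 2428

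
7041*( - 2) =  -14082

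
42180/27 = 1562 +2/9 = 1562.22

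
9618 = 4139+5479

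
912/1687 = 912/1687=0.54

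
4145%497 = 169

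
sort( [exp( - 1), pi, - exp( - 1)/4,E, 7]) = [  -  exp( - 1)/4, exp ( - 1),E,pi,7]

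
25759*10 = 257590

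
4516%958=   684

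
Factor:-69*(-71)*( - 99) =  - 485001 = - 3^3*11^1*23^1*71^1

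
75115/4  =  18778+ 3/4= 18778.75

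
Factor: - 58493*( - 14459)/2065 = 845750287/2065 = 5^( - 1)*7^(-1)*19^1*29^1*59^(  -  1) * 761^1*2017^1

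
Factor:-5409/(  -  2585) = 3^2*5^(-1)*11^ ( - 1)*47^( - 1 )*601^1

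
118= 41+77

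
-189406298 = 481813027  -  671219325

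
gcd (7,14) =7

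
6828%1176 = 948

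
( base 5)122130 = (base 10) 4665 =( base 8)11071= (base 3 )20101210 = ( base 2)1001000111001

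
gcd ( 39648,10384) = 944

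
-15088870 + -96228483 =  - 111317353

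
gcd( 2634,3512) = 878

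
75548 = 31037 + 44511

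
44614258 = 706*63193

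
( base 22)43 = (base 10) 91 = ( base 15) 61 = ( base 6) 231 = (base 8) 133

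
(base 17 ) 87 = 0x8f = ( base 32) 4F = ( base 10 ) 143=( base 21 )6H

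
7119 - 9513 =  - 2394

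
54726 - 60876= - 6150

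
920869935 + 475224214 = 1396094149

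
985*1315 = 1295275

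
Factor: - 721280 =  - 2^7*5^1*7^2 * 23^1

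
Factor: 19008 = 2^6*3^3*11^1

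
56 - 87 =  - 31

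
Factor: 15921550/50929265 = 2^1*5^1*1831^( - 1)* 5563^( - 1 )*318431^1= 3184310/10185853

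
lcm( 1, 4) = 4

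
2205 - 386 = 1819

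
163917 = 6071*27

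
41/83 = 41/83 = 0.49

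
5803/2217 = 5803/2217 = 2.62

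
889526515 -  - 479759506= 1369286021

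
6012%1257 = 984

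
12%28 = 12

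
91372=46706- -44666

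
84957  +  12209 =97166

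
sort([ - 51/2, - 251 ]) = [ - 251, - 51/2 ] 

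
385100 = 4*96275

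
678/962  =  339/481 = 0.70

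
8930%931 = 551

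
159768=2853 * 56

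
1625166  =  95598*17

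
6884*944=6498496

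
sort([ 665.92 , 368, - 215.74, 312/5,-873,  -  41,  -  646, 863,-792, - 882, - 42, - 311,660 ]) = [-882,-873, - 792, - 646,- 311,  -  215.74, - 42, - 41,312/5,368, 660, 665.92, 863 ] 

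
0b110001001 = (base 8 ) 611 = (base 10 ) 393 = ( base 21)if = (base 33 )bu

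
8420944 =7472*1127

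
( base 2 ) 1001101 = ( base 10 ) 77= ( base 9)85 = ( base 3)2212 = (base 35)27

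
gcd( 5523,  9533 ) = 1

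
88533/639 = 138 + 39/71= 138.55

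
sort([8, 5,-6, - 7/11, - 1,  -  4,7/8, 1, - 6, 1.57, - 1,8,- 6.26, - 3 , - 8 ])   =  [ - 8, - 6.26, - 6,-6,-4,-3,-1, - 1, - 7/11 , 7/8, 1, 1.57 , 5, 8, 8 ]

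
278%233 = 45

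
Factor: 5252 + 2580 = 7832 = 2^3*11^1 * 89^1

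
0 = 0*635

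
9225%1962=1377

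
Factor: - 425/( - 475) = 17^1*19^(-1) = 17/19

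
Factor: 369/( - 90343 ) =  - 3^2*11^( - 1)*41^1*43^( - 1) * 191^(-1 )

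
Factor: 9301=71^1*131^1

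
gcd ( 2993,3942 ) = 73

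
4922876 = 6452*763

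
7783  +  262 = 8045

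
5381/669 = 8+29/669 = 8.04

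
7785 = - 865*(- 9 ) 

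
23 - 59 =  - 36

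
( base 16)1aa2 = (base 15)2048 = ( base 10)6818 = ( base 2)1101010100010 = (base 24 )BK2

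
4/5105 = 4/5105 = 0.00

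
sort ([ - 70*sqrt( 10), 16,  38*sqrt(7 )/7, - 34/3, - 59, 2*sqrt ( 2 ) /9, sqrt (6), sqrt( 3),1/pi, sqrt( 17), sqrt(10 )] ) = [ - 70 * sqrt( 10), - 59, - 34/3,2 * sqrt( 2 )/9, 1/pi,sqrt(3 ),sqrt(6), sqrt( 10 ),sqrt (17),38 *sqrt (7 )/7, 16] 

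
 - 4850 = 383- 5233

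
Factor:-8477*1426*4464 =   -  53961733728 = -2^5*3^2*7^2 * 23^1*31^2*173^1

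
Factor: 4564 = 2^2*7^1*163^1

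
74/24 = 37/12 = 3.08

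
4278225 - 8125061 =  - 3846836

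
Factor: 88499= 88499^1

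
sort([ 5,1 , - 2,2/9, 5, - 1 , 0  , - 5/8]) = [ - 2, - 1, - 5/8, 0,2/9,1, 5,  5 ]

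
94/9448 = 47/4724  =  0.01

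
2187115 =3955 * 553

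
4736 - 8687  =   - 3951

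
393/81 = 4 + 23/27 = 4.85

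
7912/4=1978 = 1978.00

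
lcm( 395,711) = 3555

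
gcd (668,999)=1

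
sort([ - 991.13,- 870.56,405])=[ - 991.13, - 870.56,405] 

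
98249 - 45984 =52265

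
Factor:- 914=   - 2^1*457^1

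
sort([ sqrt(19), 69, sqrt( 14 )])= [ sqrt(14),  sqrt(19),69] 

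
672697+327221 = 999918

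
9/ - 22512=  - 1 + 7501/7504 = - 0.00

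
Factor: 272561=17^1*16033^1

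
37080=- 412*(- 90) 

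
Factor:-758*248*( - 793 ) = 149071312 = 2^4*13^1*31^1*61^1*379^1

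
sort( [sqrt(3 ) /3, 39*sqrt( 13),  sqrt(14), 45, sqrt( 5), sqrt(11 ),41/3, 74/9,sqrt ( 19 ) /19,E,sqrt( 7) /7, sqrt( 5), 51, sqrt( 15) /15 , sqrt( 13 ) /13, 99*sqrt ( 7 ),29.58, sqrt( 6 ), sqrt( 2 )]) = [sqrt( 19 )/19,sqrt( 15 )/15, sqrt(13) /13, sqrt( 7)/7,sqrt( 3 )/3, sqrt( 2 ), sqrt( 5),sqrt( 5), sqrt( 6 ), E, sqrt( 11), sqrt( 14), 74/9,  41/3, 29.58, 45 , 51, 39* sqrt( 13), 99*sqrt ( 7)]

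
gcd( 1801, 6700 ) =1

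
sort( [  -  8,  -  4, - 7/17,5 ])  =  [  -  8,  -  4, - 7/17, 5] 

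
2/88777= 2/88777 = 0.00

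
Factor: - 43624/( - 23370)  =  2^2*3^( - 1)*5^( - 1)*7^1 = 28/15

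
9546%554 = 128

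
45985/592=45985/592= 77.68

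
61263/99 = 6807/11 = 618.82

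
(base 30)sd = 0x355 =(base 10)853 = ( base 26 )16l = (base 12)5B1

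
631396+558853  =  1190249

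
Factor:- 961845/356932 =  - 2^( - 2)*3^1 * 5^1* 17^( - 1) * 29^( - 1) * 181^(-1)*64123^1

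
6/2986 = 3/1493 = 0.00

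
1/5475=1/5475  =  0.00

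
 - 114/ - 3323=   114/3323 = 0.03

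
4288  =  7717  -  3429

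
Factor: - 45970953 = - 3^1*7^1*1013^1*2161^1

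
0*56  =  0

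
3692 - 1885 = 1807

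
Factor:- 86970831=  - 3^1 * 37^1 * 103^1 * 7607^1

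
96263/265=363 + 68/265 = 363.26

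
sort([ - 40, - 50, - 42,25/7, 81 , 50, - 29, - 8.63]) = [ - 50,  -  42, - 40,-29,- 8.63,25/7,50 , 81]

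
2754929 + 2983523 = 5738452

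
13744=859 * 16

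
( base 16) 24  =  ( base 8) 44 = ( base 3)1100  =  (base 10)36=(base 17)22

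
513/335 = 1 +178/335 = 1.53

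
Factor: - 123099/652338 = -2^( - 1)*3^ ( - 1)*37^1*1109^1*36241^(-1 ) = -41033/217446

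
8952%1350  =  852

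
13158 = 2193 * 6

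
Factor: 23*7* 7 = 1127 = 7^2*23^1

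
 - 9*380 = -3420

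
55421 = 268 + 55153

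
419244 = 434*966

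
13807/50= 276+7/50 = 276.14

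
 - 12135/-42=288  +  13/14= 288.93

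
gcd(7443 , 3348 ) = 9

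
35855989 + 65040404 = 100896393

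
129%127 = 2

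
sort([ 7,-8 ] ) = [ - 8, 7]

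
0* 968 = 0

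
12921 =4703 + 8218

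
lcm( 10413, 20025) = 260325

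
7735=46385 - 38650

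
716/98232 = 179/24558 = 0.01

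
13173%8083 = 5090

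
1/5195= 1/5195 = 0.00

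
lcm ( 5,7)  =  35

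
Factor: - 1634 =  - 2^1 * 19^1*43^1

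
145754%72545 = 664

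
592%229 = 134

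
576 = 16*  36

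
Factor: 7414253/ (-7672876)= - 2^( - 2)*7^1*11^1*96289^1*1918219^( - 1 )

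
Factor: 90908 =2^2*22727^1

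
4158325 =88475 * 47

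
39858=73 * 546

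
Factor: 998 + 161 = 19^1*61^1 =1159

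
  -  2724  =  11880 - 14604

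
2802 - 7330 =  - 4528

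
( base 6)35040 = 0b1001110000000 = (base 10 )4992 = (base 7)20361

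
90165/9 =30055/3 =10018.33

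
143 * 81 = 11583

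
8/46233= 8/46233=0.00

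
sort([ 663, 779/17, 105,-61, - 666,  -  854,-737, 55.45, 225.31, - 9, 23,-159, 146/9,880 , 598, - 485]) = [ - 854, - 737,-666, -485, - 159, -61, - 9,146/9, 23,779/17,55.45, 105,225.31, 598, 663, 880 ]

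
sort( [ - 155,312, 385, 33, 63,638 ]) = [ - 155,33,63,312, 385,638]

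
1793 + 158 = 1951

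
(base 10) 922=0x39A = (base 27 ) 174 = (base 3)1021011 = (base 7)2455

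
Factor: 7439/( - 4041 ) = - 3^( - 2)*43^1*173^1*449^( - 1 ) 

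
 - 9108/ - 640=14 + 37/160   =  14.23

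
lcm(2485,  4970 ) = 4970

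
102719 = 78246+24473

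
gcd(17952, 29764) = 4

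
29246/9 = 3249  +  5/9 = 3249.56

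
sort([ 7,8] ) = [ 7,8 ] 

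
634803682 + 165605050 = 800408732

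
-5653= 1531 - 7184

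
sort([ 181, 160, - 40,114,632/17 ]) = [ - 40, 632/17, 114,160, 181 ] 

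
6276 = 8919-2643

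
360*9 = 3240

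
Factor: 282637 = 109^1*2593^1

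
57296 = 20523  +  36773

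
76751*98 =7521598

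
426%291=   135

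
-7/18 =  - 7/18 = -0.39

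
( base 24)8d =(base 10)205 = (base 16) CD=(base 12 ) 151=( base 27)7G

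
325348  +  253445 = 578793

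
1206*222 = 267732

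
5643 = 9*627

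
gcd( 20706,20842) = 34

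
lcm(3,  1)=3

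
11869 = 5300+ 6569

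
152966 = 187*818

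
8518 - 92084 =-83566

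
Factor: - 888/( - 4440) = 1/5 = 5^( - 1)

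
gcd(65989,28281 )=9427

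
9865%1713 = 1300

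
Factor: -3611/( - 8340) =2^(-2 )*3^(-1) * 5^(-1 ) *23^1*139^( - 1)*157^1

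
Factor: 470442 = 2^1*3^1*7^1*23^1*487^1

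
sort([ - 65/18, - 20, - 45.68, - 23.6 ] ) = [ - 45.68, - 23.6, - 20, - 65/18]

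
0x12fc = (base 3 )20200000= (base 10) 4860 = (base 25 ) 7JA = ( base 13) 229b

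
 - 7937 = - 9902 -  - 1965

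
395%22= 21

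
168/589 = 168/589 = 0.29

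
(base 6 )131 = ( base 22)2B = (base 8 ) 67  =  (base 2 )110111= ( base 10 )55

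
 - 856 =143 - 999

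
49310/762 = 24655/381 = 64.71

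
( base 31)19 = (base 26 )1e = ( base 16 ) 28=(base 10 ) 40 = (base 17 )26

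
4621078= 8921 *518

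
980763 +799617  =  1780380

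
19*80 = 1520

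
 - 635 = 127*( - 5 )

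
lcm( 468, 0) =0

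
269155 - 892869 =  - 623714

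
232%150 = 82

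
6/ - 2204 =-1 + 1099/1102 = - 0.00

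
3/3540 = 1/1180=0.00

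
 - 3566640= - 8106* 440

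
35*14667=513345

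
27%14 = 13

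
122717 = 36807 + 85910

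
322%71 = 38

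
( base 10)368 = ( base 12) 268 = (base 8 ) 560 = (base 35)ai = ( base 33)b5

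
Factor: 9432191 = 9432191^1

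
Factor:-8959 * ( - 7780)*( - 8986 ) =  - 2^3 *5^1*17^2*31^1*389^1 * 4493^1 = -626333365720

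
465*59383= 27613095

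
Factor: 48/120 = 2/5=2^1*5^(  -  1)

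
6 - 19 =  - 13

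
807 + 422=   1229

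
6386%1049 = 92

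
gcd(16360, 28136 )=8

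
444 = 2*222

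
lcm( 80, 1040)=1040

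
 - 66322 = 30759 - 97081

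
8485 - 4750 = 3735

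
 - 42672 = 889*(-48 )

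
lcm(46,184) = 184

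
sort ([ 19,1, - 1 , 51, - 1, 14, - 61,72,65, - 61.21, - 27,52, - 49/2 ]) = [ - 61.21, - 61, - 27, - 49/2, - 1, - 1,1,  14, 19, 51,52,65,  72]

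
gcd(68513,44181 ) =1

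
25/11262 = 25/11262 = 0.00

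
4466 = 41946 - 37480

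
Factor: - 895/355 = -179/71 = - 71^( - 1) * 179^1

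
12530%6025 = 480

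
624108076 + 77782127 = 701890203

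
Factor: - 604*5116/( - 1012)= 772516/253= 2^2 *11^ ( - 1 ) * 23^(-1)*151^1*1279^1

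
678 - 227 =451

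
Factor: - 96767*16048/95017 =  - 2^4 * 11^1*13^( - 1 )*17^1*19^1*59^1*463^1*7309^(  -  1 ) = - 1552916816/95017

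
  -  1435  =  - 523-912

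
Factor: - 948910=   -2^1*5^1 * 31^1 * 3061^1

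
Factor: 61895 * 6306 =2^1*3^1*5^1*1051^1*12379^1 = 390309870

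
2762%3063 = 2762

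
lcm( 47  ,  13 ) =611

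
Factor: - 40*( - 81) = 3240  =  2^3*3^4*5^1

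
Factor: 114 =2^1* 3^1*19^1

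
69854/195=358 + 44/195 = 358.23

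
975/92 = 975/92  =  10.60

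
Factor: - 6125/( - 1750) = 7/2 = 2^(-1)*7^1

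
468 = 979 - 511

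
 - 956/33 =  - 956/33  =  - 28.97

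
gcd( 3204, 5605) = 1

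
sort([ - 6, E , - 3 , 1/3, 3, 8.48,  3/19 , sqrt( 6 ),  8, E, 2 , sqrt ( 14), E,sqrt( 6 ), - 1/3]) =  [ - 6, - 3,-1/3,3/19,1/3,2 , sqrt( 6 ),sqrt( 6) , E,E, E,3,sqrt ( 14 ),8 , 8.48]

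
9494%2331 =170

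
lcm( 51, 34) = 102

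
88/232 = 11/29 = 0.38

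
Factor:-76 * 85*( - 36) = 232560  =  2^4 * 3^2*  5^1*17^1*19^1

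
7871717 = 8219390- 347673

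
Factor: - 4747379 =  - 7^1*13^2*4013^1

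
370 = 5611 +-5241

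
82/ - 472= - 1 + 195/236 =- 0.17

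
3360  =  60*56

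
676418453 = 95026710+581391743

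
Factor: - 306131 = -7^1*101^1 * 433^1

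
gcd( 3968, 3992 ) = 8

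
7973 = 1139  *7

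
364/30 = 12 + 2/15 =12.13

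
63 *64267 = 4048821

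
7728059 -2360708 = 5367351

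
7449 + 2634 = 10083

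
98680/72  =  1370 + 5/9=1370.56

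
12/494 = 6/247 = 0.02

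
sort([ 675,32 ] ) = [32, 675]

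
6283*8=50264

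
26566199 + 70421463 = 96987662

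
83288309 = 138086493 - 54798184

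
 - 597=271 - 868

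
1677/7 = 1677/7 = 239.57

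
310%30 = 10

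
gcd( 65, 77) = 1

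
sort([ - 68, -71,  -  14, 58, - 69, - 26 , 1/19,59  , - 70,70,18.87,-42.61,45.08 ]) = [ - 71, - 70, - 69, - 68, - 42.61, - 26, - 14,1/19,  18.87,45.08, 58,59,70]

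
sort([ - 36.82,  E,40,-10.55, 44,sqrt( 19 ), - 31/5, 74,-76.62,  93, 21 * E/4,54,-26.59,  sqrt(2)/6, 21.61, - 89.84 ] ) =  [- 89.84,-76.62,-36.82, - 26.59, -10.55, - 31/5, sqrt( 2)/6,E, sqrt(19),21  *  E/4,  21.61,40, 44 , 54,74,  93 ] 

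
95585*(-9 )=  - 860265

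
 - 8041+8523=482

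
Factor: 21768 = 2^3*3^1  *907^1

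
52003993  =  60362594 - 8358601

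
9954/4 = 2488  +  1/2  =  2488.50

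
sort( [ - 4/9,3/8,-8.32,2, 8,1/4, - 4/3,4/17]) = [ - 8.32 , - 4/3, - 4/9, 4/17,  1/4,3/8, 2,8 ]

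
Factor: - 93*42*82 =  - 320292 = - 2^2*3^2 * 7^1*31^1*41^1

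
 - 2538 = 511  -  3049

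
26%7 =5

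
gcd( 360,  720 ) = 360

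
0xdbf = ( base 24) 62F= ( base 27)4M9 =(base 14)13D5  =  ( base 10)3519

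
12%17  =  12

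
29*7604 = 220516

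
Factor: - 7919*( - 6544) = 51821936 = 2^4 * 409^1  *7919^1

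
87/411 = 29/137 = 0.21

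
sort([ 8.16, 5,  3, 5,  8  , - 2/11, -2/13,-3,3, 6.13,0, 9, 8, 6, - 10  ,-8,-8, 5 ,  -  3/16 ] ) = [ - 10, - 8, - 8, - 3,-3/16, - 2/11 , - 2/13,  0,3, 3,5, 5,5,6, 6.13,8,8, 8.16,9]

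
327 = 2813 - 2486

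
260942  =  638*409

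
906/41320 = 453/20660  =  0.02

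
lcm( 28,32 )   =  224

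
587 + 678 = 1265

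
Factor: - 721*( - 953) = 7^1*103^1*953^1 = 687113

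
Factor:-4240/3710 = -8/7=- 2^3*7^( - 1) 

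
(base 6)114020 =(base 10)9948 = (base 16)26dc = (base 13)46b3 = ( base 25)FMN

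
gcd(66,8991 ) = 3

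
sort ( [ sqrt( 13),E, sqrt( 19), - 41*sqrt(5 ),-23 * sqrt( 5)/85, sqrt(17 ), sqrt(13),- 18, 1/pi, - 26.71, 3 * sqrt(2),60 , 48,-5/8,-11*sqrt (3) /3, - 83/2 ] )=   [-41 * sqrt ( 5 ), - 83/2, - 26.71,  -  18, - 11*sqrt(3 )/3, - 5/8,-23*sqrt( 5) /85 , 1/pi, E, sqrt( 13 ) , sqrt (13 ),sqrt( 17), 3 * sqrt(2 ), sqrt( 19 ),48, 60 ]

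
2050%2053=2050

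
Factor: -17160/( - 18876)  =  10/11   =  2^1*5^1*11^( - 1 )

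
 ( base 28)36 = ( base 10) 90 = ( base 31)2s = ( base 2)1011010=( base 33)2o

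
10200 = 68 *150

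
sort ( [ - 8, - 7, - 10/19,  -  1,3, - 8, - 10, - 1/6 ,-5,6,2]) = [  -  10,-8, - 8,-7,  -  5, - 1, - 10/19,  -  1/6 , 2,  3, 6]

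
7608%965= 853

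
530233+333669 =863902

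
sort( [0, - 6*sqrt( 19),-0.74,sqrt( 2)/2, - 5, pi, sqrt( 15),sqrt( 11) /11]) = [ - 6* sqrt ( 19 ),  -  5,-0.74,0, sqrt(11 )/11, sqrt(2) /2, pi, sqrt( 15)] 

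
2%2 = 0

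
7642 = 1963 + 5679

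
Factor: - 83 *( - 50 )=2^1*5^2*83^1 = 4150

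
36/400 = 9/100 = 0.09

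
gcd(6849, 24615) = 9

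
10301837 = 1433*7189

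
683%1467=683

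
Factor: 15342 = 2^1 * 3^1* 2557^1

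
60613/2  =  60613/2 = 30306.50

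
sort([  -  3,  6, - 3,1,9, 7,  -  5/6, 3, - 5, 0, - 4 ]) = [ - 5,-4, - 3, - 3, - 5/6,0,1, 3,6,  7, 9 ] 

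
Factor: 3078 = 2^1*3^4*19^1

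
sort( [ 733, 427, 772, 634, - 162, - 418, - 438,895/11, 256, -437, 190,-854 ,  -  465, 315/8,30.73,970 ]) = [ - 854, - 465  , - 438, - 437, - 418,  -  162,30.73,315/8, 895/11,190,  256,427 , 634,733, 772,970 ]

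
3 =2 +1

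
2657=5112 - 2455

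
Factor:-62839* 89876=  - 2^2* 7^1 *47^1*191^1*22469^1 = -5647717964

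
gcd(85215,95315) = 5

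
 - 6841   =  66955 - 73796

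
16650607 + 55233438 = 71884045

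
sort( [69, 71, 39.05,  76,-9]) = [  -  9 , 39.05,69  ,  71 , 76]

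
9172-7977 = 1195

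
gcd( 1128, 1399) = 1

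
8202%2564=510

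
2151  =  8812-6661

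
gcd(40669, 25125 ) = 67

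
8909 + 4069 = 12978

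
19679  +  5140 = 24819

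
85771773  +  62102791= 147874564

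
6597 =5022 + 1575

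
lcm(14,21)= 42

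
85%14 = 1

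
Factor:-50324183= - 7^1*13^1*553013^1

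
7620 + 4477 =12097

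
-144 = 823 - 967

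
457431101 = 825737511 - 368306410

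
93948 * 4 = 375792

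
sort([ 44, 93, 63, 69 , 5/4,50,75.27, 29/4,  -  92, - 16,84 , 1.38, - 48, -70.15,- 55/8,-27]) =[ - 92, - 70.15,-48,-27, - 16, - 55/8,5/4, 1.38, 29/4, 44, 50, 63,  69, 75.27, 84 , 93 ] 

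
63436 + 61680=125116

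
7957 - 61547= - 53590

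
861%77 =14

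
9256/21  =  440 + 16/21 = 440.76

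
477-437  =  40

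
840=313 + 527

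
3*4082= 12246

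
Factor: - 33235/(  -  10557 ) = 3^( - 3)*5^1*17^1 = 85/27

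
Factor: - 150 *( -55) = 2^1*3^1 * 5^3*11^1 = 8250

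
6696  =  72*93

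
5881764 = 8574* 686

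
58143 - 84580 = - 26437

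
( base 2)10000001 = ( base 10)129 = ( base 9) 153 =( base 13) 9C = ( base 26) 4P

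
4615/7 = 4615/7=659.29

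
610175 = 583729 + 26446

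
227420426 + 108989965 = 336410391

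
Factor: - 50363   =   - 50363^1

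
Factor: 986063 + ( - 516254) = 3^2*52201^1 = 469809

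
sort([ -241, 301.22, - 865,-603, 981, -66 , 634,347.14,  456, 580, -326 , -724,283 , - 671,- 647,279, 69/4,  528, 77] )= [ - 865 ,-724, - 671,-647,-603 , - 326, - 241, - 66,69/4,77,279, 283 , 301.22, 347.14,  456, 528, 580,  634,981]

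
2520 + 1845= 4365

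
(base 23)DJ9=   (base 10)7323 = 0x1C9B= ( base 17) 185D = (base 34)6bd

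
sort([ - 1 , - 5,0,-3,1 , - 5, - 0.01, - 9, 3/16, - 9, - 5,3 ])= [ - 9, - 9, - 5  , - 5, - 5, - 3, - 1,  -  0.01, 0,3/16,1,  3]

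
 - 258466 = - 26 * 9941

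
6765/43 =157 + 14/43= 157.33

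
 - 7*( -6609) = 46263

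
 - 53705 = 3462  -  57167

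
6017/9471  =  547/861 = 0.64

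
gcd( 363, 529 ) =1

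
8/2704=1/338 = 0.00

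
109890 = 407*270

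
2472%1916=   556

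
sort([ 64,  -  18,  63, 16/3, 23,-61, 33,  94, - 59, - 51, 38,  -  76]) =[ - 76, -61, - 59, - 51,  -  18, 16/3, 23, 33,38, 63, 64, 94 ] 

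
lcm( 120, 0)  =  0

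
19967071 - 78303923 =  - 58336852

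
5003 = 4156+847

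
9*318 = 2862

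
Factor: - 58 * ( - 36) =2088 = 2^3*3^2*29^1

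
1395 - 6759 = -5364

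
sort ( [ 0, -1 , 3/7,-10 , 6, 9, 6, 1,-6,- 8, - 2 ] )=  [ - 10, - 8,-6,-2, - 1, 0, 3/7, 1, 6, 6, 9 ] 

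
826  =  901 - 75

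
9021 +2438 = 11459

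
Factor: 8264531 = 11^1*751321^1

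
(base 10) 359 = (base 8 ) 547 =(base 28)cn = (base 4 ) 11213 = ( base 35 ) a9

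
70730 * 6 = 424380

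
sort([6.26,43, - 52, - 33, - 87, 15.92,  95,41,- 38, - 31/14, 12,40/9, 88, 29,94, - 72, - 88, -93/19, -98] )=[ - 98 , - 88, - 87, - 72,- 52,-38, - 33, - 93/19, - 31/14,40/9,6.26, 12 , 15.92, 29,41,43,88, 94,95] 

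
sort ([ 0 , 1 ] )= [ 0,1 ] 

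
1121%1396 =1121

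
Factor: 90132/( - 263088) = -2^ (  -  2)*3^(-3 ) * 37^1 = - 37/108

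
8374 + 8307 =16681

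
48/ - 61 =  - 48/61 = - 0.79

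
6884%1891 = 1211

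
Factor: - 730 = -2^1* 5^1*73^1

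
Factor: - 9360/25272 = -10/27  =  -2^1*3^( -3) * 5^1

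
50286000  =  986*51000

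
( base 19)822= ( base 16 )B70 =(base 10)2928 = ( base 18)90C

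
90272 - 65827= 24445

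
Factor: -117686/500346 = -163/693=- 3^ ( - 2)*7^ ( - 1)*11^ ( - 1 )*163^1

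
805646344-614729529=190916815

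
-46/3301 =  - 46/3301 =- 0.01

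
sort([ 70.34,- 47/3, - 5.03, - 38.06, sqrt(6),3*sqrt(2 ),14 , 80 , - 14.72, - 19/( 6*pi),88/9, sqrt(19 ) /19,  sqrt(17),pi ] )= [ - 38.06, - 47/3, - 14.72, - 5.03, - 19/( 6*pi),sqrt(19)/19,sqrt( 6 ),pi,  sqrt(17),3*sqrt(2 ),  88/9, 14,  70.34,80]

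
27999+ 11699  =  39698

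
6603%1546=419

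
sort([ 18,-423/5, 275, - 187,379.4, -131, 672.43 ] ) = [ -187,  -  131, - 423/5, 18, 275, 379.4, 672.43]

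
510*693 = 353430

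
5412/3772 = 33/23 = 1.43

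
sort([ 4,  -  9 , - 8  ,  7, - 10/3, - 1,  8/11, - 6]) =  [ - 9, - 8, - 6,-10/3,-1,8/11, 4, 7 ] 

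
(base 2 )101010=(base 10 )42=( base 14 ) 30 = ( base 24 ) 1I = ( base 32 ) 1A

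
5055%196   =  155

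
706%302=102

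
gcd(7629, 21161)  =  1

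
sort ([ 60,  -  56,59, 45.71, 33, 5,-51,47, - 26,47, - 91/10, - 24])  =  [-56, - 51, - 26,-24, - 91/10,5, 33,45.71, 47,47,59,60 ] 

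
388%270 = 118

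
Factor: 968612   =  2^2*103^1*2351^1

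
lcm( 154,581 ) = 12782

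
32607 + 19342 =51949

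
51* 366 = 18666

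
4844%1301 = 941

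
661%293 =75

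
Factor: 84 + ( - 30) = 54=2^1*3^3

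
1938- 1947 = -9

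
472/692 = 118/173 = 0.68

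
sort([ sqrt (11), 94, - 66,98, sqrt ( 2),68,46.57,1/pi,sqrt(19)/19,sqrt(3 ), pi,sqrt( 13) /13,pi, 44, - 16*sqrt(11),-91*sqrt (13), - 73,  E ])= [  -  91*sqrt( 13), -73,- 66, - 16*sqrt( 11), sqrt (19) /19,sqrt(13 )/13,1/pi,sqrt( 2), sqrt(3),E,pi , pi, sqrt (11 ),44,46.57,68,94 , 98]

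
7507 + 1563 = 9070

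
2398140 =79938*30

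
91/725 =91/725  =  0.13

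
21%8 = 5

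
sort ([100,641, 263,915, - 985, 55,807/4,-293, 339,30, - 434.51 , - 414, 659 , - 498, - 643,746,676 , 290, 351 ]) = [ - 985 , - 643, - 498  , - 434.51, - 414, - 293, 30, 55 , 100,807/4, 263, 290, 339,  351, 641,659, 676,  746,915 ]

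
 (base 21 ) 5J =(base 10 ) 124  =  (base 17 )75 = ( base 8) 174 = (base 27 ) 4G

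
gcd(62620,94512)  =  4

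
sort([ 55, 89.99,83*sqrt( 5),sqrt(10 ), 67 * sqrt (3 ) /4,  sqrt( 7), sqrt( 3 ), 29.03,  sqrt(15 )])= [sqrt( 3 ), sqrt(7) , sqrt( 10), sqrt(15), 67*sqrt( 3 )/4, 29.03 , 55, 89.99 , 83*sqrt(5) ]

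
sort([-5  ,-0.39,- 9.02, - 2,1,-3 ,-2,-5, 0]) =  [  -  9.02 , - 5,- 5 , - 3, - 2 , -2, - 0.39 , 0,  1]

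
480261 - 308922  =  171339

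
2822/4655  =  2822/4655 = 0.61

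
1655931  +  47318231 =48974162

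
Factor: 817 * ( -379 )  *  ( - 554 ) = 171542222 = 2^1 *19^1*43^1 * 277^1*379^1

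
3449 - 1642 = 1807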